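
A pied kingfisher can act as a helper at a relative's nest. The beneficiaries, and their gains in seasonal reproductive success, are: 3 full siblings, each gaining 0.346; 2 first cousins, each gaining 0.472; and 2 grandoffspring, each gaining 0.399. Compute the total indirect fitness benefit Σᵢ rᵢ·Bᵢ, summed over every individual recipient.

0.8365

r to a full sibling = 0.5 (full sibs share both parents — two paths of length 2: r = 2·(1/2)^2 = 1/2).
r to a first cousin = 0.125 (first cousins share one grandparent pair — two paths of length 4: r = 2·(1/2)^4 = 1/8).
r to a grandoffspring = 0.25 (two parent–offspring links: r = (1/2)^2 = 1/4).
Summing one r·B term per recipient: 3·0.5·0.346 + 2·0.125·0.472 + 2·0.25·0.399 = 0.8365.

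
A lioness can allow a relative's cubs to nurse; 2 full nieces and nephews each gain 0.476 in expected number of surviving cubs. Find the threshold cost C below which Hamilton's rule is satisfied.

0.238

r to a full niece or nephew = 0.25 (full aunt/uncle↔niece/nephew: two paths of length 3 through the shared grandparent pair: r = 2·(1/2)^3 = 1/4).
Hamilton's rule: n·r·B > C, so the trait is favored while C < n·r·B = 2·0.25·0.476 = 0.238.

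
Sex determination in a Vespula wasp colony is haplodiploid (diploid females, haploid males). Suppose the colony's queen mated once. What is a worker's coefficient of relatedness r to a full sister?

0.75

Haplodiploid full sisters inherit their father's entire haploid genome identically (contributing 1/2) and on average half of their mother's contribution (1/2 · 1/2 = 1/4); r = 1/2 + 1/4 = 3/4.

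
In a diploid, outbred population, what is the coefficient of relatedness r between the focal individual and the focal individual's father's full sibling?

Each parent–offspring link contributes a factor of 1/2, and independent paths through distinct common ancestors add.
Full aunt/uncle↔niece/nephew: two paths of length 3 through the shared grandparent pair: r = 2·(1/2)^3 = 1/4.

0.25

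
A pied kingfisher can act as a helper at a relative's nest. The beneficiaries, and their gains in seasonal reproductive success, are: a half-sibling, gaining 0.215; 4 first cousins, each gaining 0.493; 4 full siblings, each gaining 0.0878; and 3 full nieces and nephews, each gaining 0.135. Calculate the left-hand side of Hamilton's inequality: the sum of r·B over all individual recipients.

r to a half-sibling = 0.25 (half-sibs share one parent — one path of length 2: r = (1/2)^2 = 1/4).
r to a first cousin = 1/8 (first cousins share one grandparent pair — two paths of length 4: r = 2·(1/2)^4 = 1/8).
r to a full sibling = 0.5 (full sibs share both parents — two paths of length 2: r = 2·(1/2)^2 = 1/2).
r to a full niece or nephew = 1/4 (full aunt/uncle↔niece/nephew: two paths of length 3 through the shared grandparent pair: r = 2·(1/2)^3 = 1/4).
Summing one r·B term per recipient: 1·0.25·0.215 + 4·0.125·0.493 + 4·0.5·0.0878 + 3·0.25·0.135 = 0.5771.

0.5771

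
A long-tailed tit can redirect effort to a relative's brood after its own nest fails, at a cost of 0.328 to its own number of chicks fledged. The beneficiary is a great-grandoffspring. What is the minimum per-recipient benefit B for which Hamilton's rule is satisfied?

2.624

r to a great-grandoffspring = 0.125 (three parent–offspring links: r = (1/2)^3 = 1/8).
Hamilton's rule with n recipients of equal r: n·r·B > C, so B > C/(n·r) = 0.328/(1·0.125) = 2.624.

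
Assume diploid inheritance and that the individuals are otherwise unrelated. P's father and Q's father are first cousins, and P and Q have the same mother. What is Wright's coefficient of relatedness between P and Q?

Relatedness sums over independent paths through distinct common ancestors.
P and Q are related in two ways: second cousins through their fathers (r = 1/32) and half-sibs through their shared mother (r = 1/4).
r = 1/32 + 1/4 = 0.28125.

0.28125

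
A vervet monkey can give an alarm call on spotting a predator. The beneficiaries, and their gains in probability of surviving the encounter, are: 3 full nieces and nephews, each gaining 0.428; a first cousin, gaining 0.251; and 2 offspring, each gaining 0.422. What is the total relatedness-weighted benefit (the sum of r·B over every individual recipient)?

r to a full niece or nephew = 0.25 (full aunt/uncle↔niece/nephew: two paths of length 3 through the shared grandparent pair: r = 2·(1/2)^3 = 1/4).
r to a first cousin = 0.125 (first cousins share one grandparent pair — two paths of length 4: r = 2·(1/2)^4 = 1/8).
r to an offspring = 0.5 (one parent–offspring link: r = (1/2)^1 = 1/2).
Summing one r·B term per recipient: 3·0.25·0.428 + 1·0.125·0.251 + 2·0.5·0.422 = 0.774375.

0.774375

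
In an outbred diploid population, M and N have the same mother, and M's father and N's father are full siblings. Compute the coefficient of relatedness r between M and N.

With two independent routes of shared ancestry, r is the sum of the two contributions.
M and N are related in two ways: half-sibs through their shared mother (r = 1/4) and first cousins through their fathers (r = 1/8).
r = 1/4 + 1/8 = 0.375.

0.375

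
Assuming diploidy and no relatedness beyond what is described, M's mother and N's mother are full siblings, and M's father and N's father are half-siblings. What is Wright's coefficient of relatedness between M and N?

With two independent routes of shared ancestry, r is the sum of the two contributions.
M and N are related in two ways: first cousins through their mothers (r = 1/8) and half first cousins through their fathers (r = 1/16).
r = 1/8 + 1/16 = 3/16 = 0.1875.

0.1875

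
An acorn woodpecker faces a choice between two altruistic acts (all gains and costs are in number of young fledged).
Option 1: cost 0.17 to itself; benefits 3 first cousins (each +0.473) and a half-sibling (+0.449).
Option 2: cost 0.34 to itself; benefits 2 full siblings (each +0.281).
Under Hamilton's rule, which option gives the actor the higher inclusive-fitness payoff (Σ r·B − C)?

Option 1

Option 1: r to a first cousin = 0.125.
Option 1: r to a half-sibling = 0.25.
Option 1: Σ r·B − C = (3·0.125·0.473 + 1·0.25·0.449) − 0.17 = 0.119625.
Option 2: r to a full sibling = 0.5.
Option 2: Σ r·B − C = (2·0.5·0.281) − 0.34 = -0.059.
Option 1 has the higher net inclusive-fitness payoff.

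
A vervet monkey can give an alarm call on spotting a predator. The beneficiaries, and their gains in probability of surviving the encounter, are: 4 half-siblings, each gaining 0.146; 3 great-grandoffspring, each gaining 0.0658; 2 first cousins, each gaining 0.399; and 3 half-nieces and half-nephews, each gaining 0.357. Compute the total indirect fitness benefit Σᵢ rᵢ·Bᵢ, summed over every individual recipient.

0.4043

r to a half-sibling = 1/4 (half-sibs share one parent — one path of length 2: r = (1/2)^2 = 1/4).
r to a great-grandoffspring = 0.125 (three parent–offspring links: r = (1/2)^3 = 1/8).
r to a first cousin = 1/8 (first cousins share one grandparent pair — two paths of length 4: r = 2·(1/2)^4 = 1/8).
r to a half-niece or half-nephew = 0.125 (half-aunt/uncle↔niece/nephew: one path of length 3: r = (1/2)^3 = 1/8).
Summing one r·B term per recipient: 4·0.25·0.146 + 3·0.125·0.0658 + 2·0.125·0.399 + 3·0.125·0.357 = 0.4043.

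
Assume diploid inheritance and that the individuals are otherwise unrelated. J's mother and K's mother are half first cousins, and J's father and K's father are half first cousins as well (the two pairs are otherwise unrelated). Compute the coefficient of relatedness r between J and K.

Wright's path rule: contributions from independent ancestry routes add.
J and K are related in two ways: half second cousins through their mothers (r = 1/64) and half second cousins through their fathers (r = 1/64).
r = 1/64 + 1/64 = 1/32 = 0.03125.

0.03125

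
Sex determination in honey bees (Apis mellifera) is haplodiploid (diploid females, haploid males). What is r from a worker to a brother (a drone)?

Her haploid brother carries none of their father's genes and a random half of their mother's genome; that half matches the maternal half of her own genome with probability 1/2: r = 1/2 · 1/2 = 1/4.

0.25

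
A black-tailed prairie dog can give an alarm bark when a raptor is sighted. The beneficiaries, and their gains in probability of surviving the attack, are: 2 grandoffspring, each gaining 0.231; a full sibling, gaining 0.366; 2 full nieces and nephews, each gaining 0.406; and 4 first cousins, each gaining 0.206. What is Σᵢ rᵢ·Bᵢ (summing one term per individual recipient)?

r to a grandoffspring = 0.25 (two parent–offspring links: r = (1/2)^2 = 1/4).
r to a full sibling = 0.5 (full sibs share both parents — two paths of length 2: r = 2·(1/2)^2 = 1/2).
r to a full niece or nephew = 0.25 (full aunt/uncle↔niece/nephew: two paths of length 3 through the shared grandparent pair: r = 2·(1/2)^3 = 1/4).
r to a first cousin = 0.125 (first cousins share one grandparent pair — two paths of length 4: r = 2·(1/2)^4 = 1/8).
Summing one r·B term per recipient: 2·0.25·0.231 + 1·0.5·0.366 + 2·0.25·0.406 + 4·0.125·0.206 = 0.6045.

0.6045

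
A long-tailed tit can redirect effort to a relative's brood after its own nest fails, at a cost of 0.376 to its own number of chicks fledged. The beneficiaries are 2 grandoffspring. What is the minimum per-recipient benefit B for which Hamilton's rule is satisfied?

0.752

r to a grandoffspring = 0.25 (two parent–offspring links: r = (1/2)^2 = 1/4).
Hamilton's rule with n recipients of equal r: n·r·B > C, so B > C/(n·r) = 0.376/(2·0.25) = 0.752.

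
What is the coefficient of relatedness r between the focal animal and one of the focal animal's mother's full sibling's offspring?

0.125

Each parent–offspring link contributes a factor of 1/2, and independent paths through distinct common ancestors add.
First cousins share one grandparent pair — two paths of length 4: r = 2·(1/2)^4 = 1/8.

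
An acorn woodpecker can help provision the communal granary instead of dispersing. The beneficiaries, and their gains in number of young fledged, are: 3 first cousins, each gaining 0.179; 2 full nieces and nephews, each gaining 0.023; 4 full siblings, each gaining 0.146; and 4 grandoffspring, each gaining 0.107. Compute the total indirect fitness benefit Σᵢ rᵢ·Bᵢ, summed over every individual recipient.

r to a first cousin = 1/8 (first cousins share one grandparent pair — two paths of length 4: r = 2·(1/2)^4 = 1/8).
r to a full niece or nephew = 1/4 (full aunt/uncle↔niece/nephew: two paths of length 3 through the shared grandparent pair: r = 2·(1/2)^3 = 1/4).
r to a full sibling = 0.5 (full sibs share both parents — two paths of length 2: r = 2·(1/2)^2 = 1/2).
r to a grandoffspring = 1/4 (two parent–offspring links: r = (1/2)^2 = 1/4).
Summing one r·B term per recipient: 3·0.125·0.179 + 2·0.25·0.023 + 4·0.5·0.146 + 4·0.25·0.107 = 0.477625.

0.477625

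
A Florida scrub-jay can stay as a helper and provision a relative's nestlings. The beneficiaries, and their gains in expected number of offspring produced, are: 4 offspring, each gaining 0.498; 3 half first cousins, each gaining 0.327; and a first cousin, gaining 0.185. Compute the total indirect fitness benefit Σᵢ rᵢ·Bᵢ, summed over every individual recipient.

1.0804375

r to an offspring = 1/2 (one parent–offspring link: r = (1/2)^1 = 1/2).
r to a half first cousin = 1/16 (half first cousins share one grandparent — one path of length 4: r = (1/2)^4 = 1/16).
r to a first cousin = 0.125 (first cousins share one grandparent pair — two paths of length 4: r = 2·(1/2)^4 = 1/8).
Summing one r·B term per recipient: 4·0.5·0.498 + 3·0.0625·0.327 + 1·0.125·0.185 = 1.0804375.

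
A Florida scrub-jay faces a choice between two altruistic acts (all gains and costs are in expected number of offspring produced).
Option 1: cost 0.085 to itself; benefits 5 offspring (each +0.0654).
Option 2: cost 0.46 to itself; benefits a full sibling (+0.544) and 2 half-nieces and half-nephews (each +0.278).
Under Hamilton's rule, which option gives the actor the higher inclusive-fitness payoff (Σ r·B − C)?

Option 1

Option 1: r to an offspring = 0.5.
Option 1: Σ r·B − C = (5·0.5·0.0654) − 0.085 = 0.0785.
Option 2: r to a full sibling = 0.5.
Option 2: r to a half-niece or half-nephew = 0.125.
Option 2: Σ r·B − C = (1·0.5·0.544 + 2·0.125·0.278) − 0.46 = -0.1185.
Option 1 has the higher net inclusive-fitness payoff.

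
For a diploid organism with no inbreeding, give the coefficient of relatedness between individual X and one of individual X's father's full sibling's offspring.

0.125

Each parent–offspring link contributes a factor of 1/2, and independent paths through distinct common ancestors add.
First cousins share one grandparent pair — two paths of length 4: r = 2·(1/2)^4 = 1/8.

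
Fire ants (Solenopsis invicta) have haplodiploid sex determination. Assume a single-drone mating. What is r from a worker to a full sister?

Haplodiploid full sisters inherit their father's entire haploid genome identically (contributing 1/2) and on average half of their mother's contribution (1/2 · 1/2 = 1/4); r = 1/2 + 1/4 = 3/4.

0.75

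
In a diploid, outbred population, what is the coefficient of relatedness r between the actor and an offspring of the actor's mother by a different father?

Each parent–offspring link contributes a factor of 1/2, and independent paths through distinct common ancestors add.
Half-sibs share one parent — one path of length 2: r = (1/2)^2 = 1/4.

0.25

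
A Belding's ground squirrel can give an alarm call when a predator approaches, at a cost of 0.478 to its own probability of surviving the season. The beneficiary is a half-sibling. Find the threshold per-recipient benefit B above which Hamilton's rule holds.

r to a half-sibling = 1/4 (half-sibs share one parent — one path of length 2: r = (1/2)^2 = 1/4).
Hamilton's rule with n recipients of equal r: n·r·B > C, so B > C/(n·r) = 0.478/(1·0.25) = 1.912.

1.912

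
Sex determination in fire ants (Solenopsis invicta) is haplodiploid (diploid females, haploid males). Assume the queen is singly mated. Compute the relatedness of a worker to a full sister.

Haplodiploid full sisters inherit their father's entire haploid genome identically (contributing 1/2) and on average half of their mother's contribution (1/2 · 1/2 = 1/4); r = 1/2 + 1/4 = 3/4.

0.75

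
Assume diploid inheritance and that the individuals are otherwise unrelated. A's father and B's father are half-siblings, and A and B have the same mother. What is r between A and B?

With two independent routes of shared ancestry, r is the sum of the two contributions.
A and B are related in two ways: half first cousins through their fathers (r = 1/16) and half-sibs through their shared mother (r = 1/4).
r = 1/16 + 1/4 = 5/16 = 0.3125.

0.3125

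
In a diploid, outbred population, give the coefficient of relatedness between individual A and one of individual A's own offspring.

Each parent–offspring link contributes a factor of 1/2, and independent paths through distinct common ancestors add.
One parent–offspring link: r = (1/2)^1 = 1/2.

0.5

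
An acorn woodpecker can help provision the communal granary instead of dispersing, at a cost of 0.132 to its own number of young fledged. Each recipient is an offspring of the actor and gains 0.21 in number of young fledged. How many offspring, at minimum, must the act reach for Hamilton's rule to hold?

r to an offspring = 0.5 (one parent–offspring link: r = (1/2)^1 = 1/2).
Hamilton's rule: n·r·B > C  ⇒  n > C/(r·B) = 0.132/(0.5·0.21) = 1.257.
The smallest integer exceeding 1.257 is 2.

2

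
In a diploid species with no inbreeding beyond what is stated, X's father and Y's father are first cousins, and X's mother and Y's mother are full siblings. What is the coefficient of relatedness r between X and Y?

0.15625

Relatedness sums over independent paths through distinct common ancestors.
X and Y are related in two ways: second cousins through their fathers (r = 1/32) and first cousins through their mothers (r = 1/8).
r = 1/32 + 1/8 = 5/32 = 0.15625.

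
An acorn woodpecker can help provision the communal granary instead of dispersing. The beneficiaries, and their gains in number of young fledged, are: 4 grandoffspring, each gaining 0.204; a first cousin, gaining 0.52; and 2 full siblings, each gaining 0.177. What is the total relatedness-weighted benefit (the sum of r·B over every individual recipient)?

r to a grandoffspring = 1/4 (two parent–offspring links: r = (1/2)^2 = 1/4).
r to a first cousin = 0.125 (first cousins share one grandparent pair — two paths of length 4: r = 2·(1/2)^4 = 1/8).
r to a full sibling = 0.5 (full sibs share both parents — two paths of length 2: r = 2·(1/2)^2 = 1/2).
Summing one r·B term per recipient: 4·0.25·0.204 + 1·0.125·0.52 + 2·0.5·0.177 = 0.446.

0.446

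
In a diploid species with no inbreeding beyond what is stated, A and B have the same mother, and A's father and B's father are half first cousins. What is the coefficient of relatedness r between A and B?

0.265625

With two independent routes of shared ancestry, r is the sum of the two contributions.
A and B are related in two ways: half-sibs through their shared mother (r = 1/4) and half second cousins through their fathers (r = 1/64).
r = 1/4 + 1/64 = 0.265625.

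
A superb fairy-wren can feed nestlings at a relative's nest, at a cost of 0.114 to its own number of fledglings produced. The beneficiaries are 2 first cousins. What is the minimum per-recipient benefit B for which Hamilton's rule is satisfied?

0.456

r to a first cousin = 0.125 (first cousins share one grandparent pair — two paths of length 4: r = 2·(1/2)^4 = 1/8).
Hamilton's rule with n recipients of equal r: n·r·B > C, so B > C/(n·r) = 0.114/(2·0.125) = 0.456.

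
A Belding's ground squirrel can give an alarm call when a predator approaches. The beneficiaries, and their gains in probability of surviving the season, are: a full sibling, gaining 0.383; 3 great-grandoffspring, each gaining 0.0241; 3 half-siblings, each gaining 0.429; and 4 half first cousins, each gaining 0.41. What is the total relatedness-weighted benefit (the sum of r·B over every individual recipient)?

r to a full sibling = 1/2 (full sibs share both parents — two paths of length 2: r = 2·(1/2)^2 = 1/2).
r to a great-grandoffspring = 0.125 (three parent–offspring links: r = (1/2)^3 = 1/8).
r to a half-sibling = 1/4 (half-sibs share one parent — one path of length 2: r = (1/2)^2 = 1/4).
r to a half first cousin = 1/16 (half first cousins share one grandparent — one path of length 4: r = (1/2)^4 = 1/16).
Summing one r·B term per recipient: 1·0.5·0.383 + 3·0.125·0.0241 + 3·0.25·0.429 + 4·0.0625·0.41 = 0.6247875.

0.6247875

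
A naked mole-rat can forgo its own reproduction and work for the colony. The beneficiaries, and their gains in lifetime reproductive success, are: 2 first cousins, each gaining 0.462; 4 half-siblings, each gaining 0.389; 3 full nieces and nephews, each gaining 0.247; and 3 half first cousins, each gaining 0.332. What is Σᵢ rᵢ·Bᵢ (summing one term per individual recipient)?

0.752

r to a first cousin = 0.125 (first cousins share one grandparent pair — two paths of length 4: r = 2·(1/2)^4 = 1/8).
r to a half-sibling = 0.25 (half-sibs share one parent — one path of length 2: r = (1/2)^2 = 1/4).
r to a full niece or nephew = 0.25 (full aunt/uncle↔niece/nephew: two paths of length 3 through the shared grandparent pair: r = 2·(1/2)^3 = 1/4).
r to a half first cousin = 0.0625 (half first cousins share one grandparent — one path of length 4: r = (1/2)^4 = 1/16).
Summing one r·B term per recipient: 2·0.125·0.462 + 4·0.25·0.389 + 3·0.25·0.247 + 3·0.0625·0.332 = 0.752.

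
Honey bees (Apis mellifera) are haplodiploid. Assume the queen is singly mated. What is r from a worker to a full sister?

0.75

Haplodiploid full sisters inherit their father's entire haploid genome identically (contributing 1/2) and on average half of their mother's contribution (1/2 · 1/2 = 1/4); r = 1/2 + 1/4 = 3/4.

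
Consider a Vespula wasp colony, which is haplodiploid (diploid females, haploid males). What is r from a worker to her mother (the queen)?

One meiotic link between diploid queen and diploid daughter: r = 1/2.

0.5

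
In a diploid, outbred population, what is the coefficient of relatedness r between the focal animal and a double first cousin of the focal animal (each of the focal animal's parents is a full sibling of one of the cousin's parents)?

Each parent–offspring link contributes a factor of 1/2, and independent paths through distinct common ancestors add.
Double first cousins share both grandparent pairs — four paths of length 4: r = 4·(1/2)^4 = 1/4.

0.25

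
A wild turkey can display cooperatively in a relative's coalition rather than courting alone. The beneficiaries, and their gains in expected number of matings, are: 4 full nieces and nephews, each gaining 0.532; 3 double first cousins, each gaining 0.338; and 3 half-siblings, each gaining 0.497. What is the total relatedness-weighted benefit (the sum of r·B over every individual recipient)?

1.15825

r to a full niece or nephew = 1/4 (full aunt/uncle↔niece/nephew: two paths of length 3 through the shared grandparent pair: r = 2·(1/2)^3 = 1/4).
r to a double first cousin = 1/4 (double first cousins share both grandparent pairs — four paths of length 4: r = 4·(1/2)^4 = 1/4).
r to a half-sibling = 0.25 (half-sibs share one parent — one path of length 2: r = (1/2)^2 = 1/4).
Summing one r·B term per recipient: 4·0.25·0.532 + 3·0.25·0.338 + 3·0.25·0.497 = 1.15825.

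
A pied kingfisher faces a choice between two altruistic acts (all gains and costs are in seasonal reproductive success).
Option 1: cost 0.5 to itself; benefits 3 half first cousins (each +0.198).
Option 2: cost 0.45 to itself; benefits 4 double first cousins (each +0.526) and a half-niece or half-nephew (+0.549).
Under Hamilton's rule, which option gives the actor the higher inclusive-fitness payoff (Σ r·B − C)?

Option 2

Option 1: r to a half first cousin = 0.0625.
Option 1: Σ r·B − C = (3·0.0625·0.198) − 0.5 = -0.462875.
Option 2: r to a double first cousin = 0.25.
Option 2: r to a half-niece or half-nephew = 0.125.
Option 2: Σ r·B − C = (4·0.25·0.526 + 1·0.125·0.549) − 0.45 = 0.144625.
Option 2 has the higher net inclusive-fitness payoff.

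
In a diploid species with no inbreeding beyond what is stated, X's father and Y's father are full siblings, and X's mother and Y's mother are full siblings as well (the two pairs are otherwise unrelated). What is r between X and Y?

Independent pedigree routes through distinct common ancestors add.
X and Y are related in two ways: first cousins through their fathers (r = 1/8) and first cousins through their mothers (r = 1/8) — i.e. double first cousins.
r = 1/8 + 1/8 = 0.25.

0.25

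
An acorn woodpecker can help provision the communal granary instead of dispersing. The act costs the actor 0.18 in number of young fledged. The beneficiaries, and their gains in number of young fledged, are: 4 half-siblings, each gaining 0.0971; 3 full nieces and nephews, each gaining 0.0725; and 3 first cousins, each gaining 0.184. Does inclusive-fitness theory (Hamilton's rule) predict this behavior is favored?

Hamilton's rule: the trait is favored when the sum of r·B over every recipient exceeds the actor's cost C.
r to a half-sibling = 1/4 (half-sibs share one parent — one path of length 2: r = (1/2)^2 = 1/4).
r to a full niece or nephew = 1/4 (full aunt/uncle↔niece/nephew: two paths of length 3 through the shared grandparent pair: r = 2·(1/2)^3 = 1/4).
r to a first cousin = 1/8 (first cousins share one grandparent pair — two paths of length 4: r = 2·(1/2)^4 = 1/8).
Summing one r·B term per recipient: 4·0.25·0.0971 + 3·0.25·0.0725 + 3·0.125·0.184 = 0.220475.
0.220475 > 0.18: the indirect benefit exceeds the cost.

Yes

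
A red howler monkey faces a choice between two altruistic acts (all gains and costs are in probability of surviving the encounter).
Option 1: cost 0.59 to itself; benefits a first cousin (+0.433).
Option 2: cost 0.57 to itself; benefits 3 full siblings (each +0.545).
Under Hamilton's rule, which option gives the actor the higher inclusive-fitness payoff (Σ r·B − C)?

Option 1: r to a first cousin = 0.125.
Option 1: Σ r·B − C = (1·0.125·0.433) − 0.59 = -0.535875.
Option 2: r to a full sibling = 0.5.
Option 2: Σ r·B − C = (3·0.5·0.545) − 0.57 = 0.2475.
Option 2 has the higher net inclusive-fitness payoff.

Option 2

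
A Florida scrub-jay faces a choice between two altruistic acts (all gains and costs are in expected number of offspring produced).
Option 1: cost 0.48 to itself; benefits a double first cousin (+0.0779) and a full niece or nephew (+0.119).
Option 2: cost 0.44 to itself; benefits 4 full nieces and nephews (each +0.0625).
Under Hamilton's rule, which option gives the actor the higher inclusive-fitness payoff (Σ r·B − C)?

Option 2

Option 1: r to a double first cousin = 0.25.
Option 1: r to a full niece or nephew = 0.25.
Option 1: Σ r·B − C = (1·0.25·0.0779 + 1·0.25·0.119) − 0.48 = -0.430775.
Option 2: r to a full niece or nephew = 0.25.
Option 2: Σ r·B − C = (4·0.25·0.0625) − 0.44 = -0.3775.
Option 2 has the higher net inclusive-fitness payoff.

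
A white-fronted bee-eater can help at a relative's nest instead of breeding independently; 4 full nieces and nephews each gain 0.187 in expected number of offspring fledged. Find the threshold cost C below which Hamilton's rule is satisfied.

r to a full niece or nephew = 0.25 (full aunt/uncle↔niece/nephew: two paths of length 3 through the shared grandparent pair: r = 2·(1/2)^3 = 1/4).
Hamilton's rule: n·r·B > C, so the trait is favored while C < n·r·B = 4·0.25·0.187 = 0.187.

0.187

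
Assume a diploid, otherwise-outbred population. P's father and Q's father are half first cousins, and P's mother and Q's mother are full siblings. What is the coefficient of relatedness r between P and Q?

Wright's path rule: contributions from independent ancestry routes add.
P and Q are related in two ways: half second cousins through their fathers (r = 1/64) and first cousins through their mothers (r = 1/8).
r = 1/64 + 1/8 = 9/64 = 0.140625.

0.140625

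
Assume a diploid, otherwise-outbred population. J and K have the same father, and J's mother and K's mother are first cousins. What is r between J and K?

Relatedness sums over independent paths through distinct common ancestors.
J and K are related in two ways: half-sibs through their shared father (r = 1/4) and second cousins through their mothers (r = 1/32).
r = 1/4 + 1/32 = 0.28125.

0.28125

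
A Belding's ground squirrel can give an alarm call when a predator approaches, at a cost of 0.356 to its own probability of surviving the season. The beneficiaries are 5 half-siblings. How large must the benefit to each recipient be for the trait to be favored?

r to a half-sibling = 0.25 (half-sibs share one parent — one path of length 2: r = (1/2)^2 = 1/4).
Hamilton's rule with n recipients of equal r: n·r·B > C, so B > C/(n·r) = 0.356/(5·0.25) = 0.2848.

0.2848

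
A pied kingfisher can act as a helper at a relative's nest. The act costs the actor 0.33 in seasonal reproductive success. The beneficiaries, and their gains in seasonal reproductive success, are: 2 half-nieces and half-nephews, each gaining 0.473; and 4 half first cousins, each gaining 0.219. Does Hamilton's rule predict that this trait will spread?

Hamilton's rule: the trait is favored when the sum of r·B over every recipient exceeds the actor's cost C.
r to a half-niece or half-nephew = 1/8 (half-aunt/uncle↔niece/nephew: one path of length 3: r = (1/2)^3 = 1/8).
r to a half first cousin = 1/16 (half first cousins share one grandparent — one path of length 4: r = (1/2)^4 = 1/16).
Summing one r·B term per recipient: 2·0.125·0.473 + 4·0.0625·0.219 = 0.173.
0.173 < 0.33: the indirect benefit is less than the cost.

No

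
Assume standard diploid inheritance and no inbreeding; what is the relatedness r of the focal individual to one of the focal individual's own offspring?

0.5

Each parent–offspring link contributes a factor of 1/2, and independent paths through distinct common ancestors add.
One parent–offspring link: r = (1/2)^1 = 1/2.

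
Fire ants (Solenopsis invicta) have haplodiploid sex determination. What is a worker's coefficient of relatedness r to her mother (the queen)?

One meiotic link between diploid queen and diploid daughter: r = 1/2.

0.5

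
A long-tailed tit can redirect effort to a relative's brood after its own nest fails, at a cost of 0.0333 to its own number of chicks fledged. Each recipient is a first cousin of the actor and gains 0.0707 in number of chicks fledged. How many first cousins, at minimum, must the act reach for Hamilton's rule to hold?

4

r to a first cousin = 0.125 (first cousins share one grandparent pair — two paths of length 4: r = 2·(1/2)^4 = 1/8).
Hamilton's rule: n·r·B > C  ⇒  n > C/(r·B) = 0.0333/(0.125·0.0707) = 3.768.
The smallest integer exceeding 3.768 is 4.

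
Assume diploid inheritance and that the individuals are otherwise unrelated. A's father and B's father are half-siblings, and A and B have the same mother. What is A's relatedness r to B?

0.3125

Relatedness sums over independent paths through distinct common ancestors.
A and B are related in two ways: half first cousins through their fathers (r = 1/16) and half-sibs through their shared mother (r = 1/4).
r = 1/16 + 1/4 = 0.3125.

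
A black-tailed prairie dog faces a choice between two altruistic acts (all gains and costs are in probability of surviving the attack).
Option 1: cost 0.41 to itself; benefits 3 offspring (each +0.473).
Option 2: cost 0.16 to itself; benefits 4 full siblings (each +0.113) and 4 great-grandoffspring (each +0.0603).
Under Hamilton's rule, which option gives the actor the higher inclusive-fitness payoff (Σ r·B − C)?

Option 1

Option 1: r to an offspring = 0.5.
Option 1: Σ r·B − C = (3·0.5·0.473) − 0.41 = 0.2995.
Option 2: r to a full sibling = 0.5.
Option 2: r to a great-grandoffspring = 0.125.
Option 2: Σ r·B − C = (4·0.5·0.113 + 4·0.125·0.0603) − 0.16 = 0.09615.
Option 1 has the higher net inclusive-fitness payoff.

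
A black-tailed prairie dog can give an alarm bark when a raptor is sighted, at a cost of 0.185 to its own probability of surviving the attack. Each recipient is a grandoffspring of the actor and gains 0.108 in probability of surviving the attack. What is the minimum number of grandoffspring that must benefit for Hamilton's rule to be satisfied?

r to a grandoffspring = 1/4 (two parent–offspring links: r = (1/2)^2 = 1/4).
Hamilton's rule: n·r·B > C  ⇒  n > C/(r·B) = 0.185/(0.25·0.108) = 6.852.
The smallest integer exceeding 6.852 is 7.

7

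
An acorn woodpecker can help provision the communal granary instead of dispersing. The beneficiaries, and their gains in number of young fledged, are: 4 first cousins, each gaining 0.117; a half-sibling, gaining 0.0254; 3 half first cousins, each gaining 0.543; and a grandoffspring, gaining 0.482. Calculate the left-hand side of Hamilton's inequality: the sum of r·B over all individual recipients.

r to a first cousin = 1/8 (first cousins share one grandparent pair — two paths of length 4: r = 2·(1/2)^4 = 1/8).
r to a half-sibling = 0.25 (half-sibs share one parent — one path of length 2: r = (1/2)^2 = 1/4).
r to a half first cousin = 0.0625 (half first cousins share one grandparent — one path of length 4: r = (1/2)^4 = 1/16).
r to a grandoffspring = 1/4 (two parent–offspring links: r = (1/2)^2 = 1/4).
Summing one r·B term per recipient: 4·0.125·0.117 + 1·0.25·0.0254 + 3·0.0625·0.543 + 1·0.25·0.482 = 0.2871625.

0.2871625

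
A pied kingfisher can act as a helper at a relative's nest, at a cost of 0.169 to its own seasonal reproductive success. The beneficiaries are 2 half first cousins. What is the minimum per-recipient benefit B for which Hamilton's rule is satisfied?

1.352

r to a half first cousin = 1/16 (half first cousins share one grandparent — one path of length 4: r = (1/2)^4 = 1/16).
Hamilton's rule with n recipients of equal r: n·r·B > C, so B > C/(n·r) = 0.169/(2·0.0625) = 1.352.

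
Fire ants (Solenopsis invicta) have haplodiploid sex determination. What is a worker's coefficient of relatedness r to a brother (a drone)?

Her haploid brother carries none of their father's genes and a random half of their mother's genome; that half matches the maternal half of her own genome with probability 1/2: r = 1/2 · 1/2 = 1/4.

0.25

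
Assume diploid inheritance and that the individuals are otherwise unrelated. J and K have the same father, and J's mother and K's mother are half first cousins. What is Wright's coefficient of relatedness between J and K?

Independent pedigree routes through distinct common ancestors add.
J and K are related in two ways: half-sibs through their shared father (r = 1/4) and half second cousins through their mothers (r = 1/64).
r = 1/4 + 1/64 = 17/64 = 0.265625.

0.265625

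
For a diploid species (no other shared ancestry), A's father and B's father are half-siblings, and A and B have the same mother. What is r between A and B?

0.3125

With two independent routes of shared ancestry, r is the sum of the two contributions.
A and B are related in two ways: half first cousins through their fathers (r = 1/16) and half-sibs through their shared mother (r = 1/4).
r = 1/16 + 1/4 = 0.3125.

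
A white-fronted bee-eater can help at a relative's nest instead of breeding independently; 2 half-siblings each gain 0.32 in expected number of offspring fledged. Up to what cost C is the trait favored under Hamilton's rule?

r to a half-sibling = 0.25 (half-sibs share one parent — one path of length 2: r = (1/2)^2 = 1/4).
Hamilton's rule: n·r·B > C, so the trait is favored while C < n·r·B = 2·0.25·0.32 = 0.16.

0.16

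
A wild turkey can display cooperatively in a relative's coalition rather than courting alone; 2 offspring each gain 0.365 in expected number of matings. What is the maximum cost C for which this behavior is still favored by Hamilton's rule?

r to an offspring = 0.5 (one parent–offspring link: r = (1/2)^1 = 1/2).
Hamilton's rule: n·r·B > C, so the trait is favored while C < n·r·B = 2·0.5·0.365 = 0.365.

0.365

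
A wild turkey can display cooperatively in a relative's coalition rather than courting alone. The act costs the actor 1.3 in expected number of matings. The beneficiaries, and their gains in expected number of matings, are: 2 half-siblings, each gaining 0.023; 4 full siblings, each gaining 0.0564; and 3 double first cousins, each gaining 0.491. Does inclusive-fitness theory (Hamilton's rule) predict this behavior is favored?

No

Hamilton's rule: the trait is favored when the sum of r·B over every recipient exceeds the actor's cost C.
r to a half-sibling = 0.25 (half-sibs share one parent — one path of length 2: r = (1/2)^2 = 1/4).
r to a full sibling = 0.5 (full sibs share both parents — two paths of length 2: r = 2·(1/2)^2 = 1/2).
r to a double first cousin = 0.25 (double first cousins share both grandparent pairs — four paths of length 4: r = 4·(1/2)^4 = 1/4).
Summing one r·B term per recipient: 2·0.25·0.023 + 4·0.5·0.0564 + 3·0.25·0.491 = 0.49255.
0.49255 < 1.3: the indirect benefit is less than the cost.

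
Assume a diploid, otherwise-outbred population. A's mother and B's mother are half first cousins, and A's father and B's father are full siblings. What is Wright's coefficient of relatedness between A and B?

0.140625

Independent pedigree routes through distinct common ancestors add.
A and B are related in two ways: half second cousins through their mothers (r = 1/64) and first cousins through their fathers (r = 1/8).
r = 1/64 + 1/8 = 9/64 = 0.140625.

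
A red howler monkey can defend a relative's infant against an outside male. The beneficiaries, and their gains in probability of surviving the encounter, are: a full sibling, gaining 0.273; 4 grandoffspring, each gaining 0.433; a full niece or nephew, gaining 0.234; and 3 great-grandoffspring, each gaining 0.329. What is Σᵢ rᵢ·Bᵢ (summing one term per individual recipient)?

r to a full sibling = 1/2 (full sibs share both parents — two paths of length 2: r = 2·(1/2)^2 = 1/2).
r to a grandoffspring = 1/4 (two parent–offspring links: r = (1/2)^2 = 1/4).
r to a full niece or nephew = 0.25 (full aunt/uncle↔niece/nephew: two paths of length 3 through the shared grandparent pair: r = 2·(1/2)^3 = 1/4).
r to a great-grandoffspring = 0.125 (three parent–offspring links: r = (1/2)^3 = 1/8).
Summing one r·B term per recipient: 1·0.5·0.273 + 4·0.25·0.433 + 1·0.25·0.234 + 3·0.125·0.329 = 0.751375.

0.751375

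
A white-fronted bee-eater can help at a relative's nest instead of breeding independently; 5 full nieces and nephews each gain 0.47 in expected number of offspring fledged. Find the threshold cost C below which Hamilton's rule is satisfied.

0.5875

r to a full niece or nephew = 0.25 (full aunt/uncle↔niece/nephew: two paths of length 3 through the shared grandparent pair: r = 2·(1/2)^3 = 1/4).
Hamilton's rule: n·r·B > C, so the trait is favored while C < n·r·B = 5·0.25·0.47 = 0.5875.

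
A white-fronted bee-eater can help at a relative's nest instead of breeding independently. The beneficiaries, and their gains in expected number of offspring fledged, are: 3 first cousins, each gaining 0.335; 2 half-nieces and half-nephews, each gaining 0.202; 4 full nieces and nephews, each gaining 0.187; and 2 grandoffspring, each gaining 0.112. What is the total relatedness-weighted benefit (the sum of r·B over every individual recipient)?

r to a first cousin = 1/8 (first cousins share one grandparent pair — two paths of length 4: r = 2·(1/2)^4 = 1/8).
r to a half-niece or half-nephew = 1/8 (half-aunt/uncle↔niece/nephew: one path of length 3: r = (1/2)^3 = 1/8).
r to a full niece or nephew = 0.25 (full aunt/uncle↔niece/nephew: two paths of length 3 through the shared grandparent pair: r = 2·(1/2)^3 = 1/4).
r to a grandoffspring = 0.25 (two parent–offspring links: r = (1/2)^2 = 1/4).
Summing one r·B term per recipient: 3·0.125·0.335 + 2·0.125·0.202 + 4·0.25·0.187 + 2·0.25·0.112 = 0.419125.

0.419125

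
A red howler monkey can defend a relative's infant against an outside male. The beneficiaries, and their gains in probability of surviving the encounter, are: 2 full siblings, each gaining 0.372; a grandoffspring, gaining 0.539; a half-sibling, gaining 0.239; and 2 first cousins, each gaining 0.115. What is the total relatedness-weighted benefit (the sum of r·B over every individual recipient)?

0.59525

r to a full sibling = 0.5 (full sibs share both parents — two paths of length 2: r = 2·(1/2)^2 = 1/2).
r to a grandoffspring = 0.25 (two parent–offspring links: r = (1/2)^2 = 1/4).
r to a half-sibling = 0.25 (half-sibs share one parent — one path of length 2: r = (1/2)^2 = 1/4).
r to a first cousin = 1/8 (first cousins share one grandparent pair — two paths of length 4: r = 2·(1/2)^4 = 1/8).
Summing one r·B term per recipient: 2·0.5·0.372 + 1·0.25·0.539 + 1·0.25·0.239 + 2·0.125·0.115 = 0.59525.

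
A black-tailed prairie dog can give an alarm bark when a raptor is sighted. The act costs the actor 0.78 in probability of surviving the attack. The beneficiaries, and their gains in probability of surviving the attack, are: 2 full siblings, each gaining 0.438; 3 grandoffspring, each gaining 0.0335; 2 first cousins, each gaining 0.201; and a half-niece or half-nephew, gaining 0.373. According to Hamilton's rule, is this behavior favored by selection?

No

Hamilton's rule: the trait is favored when the sum of r·B over every recipient exceeds the actor's cost C.
r to a full sibling = 1/2 (full sibs share both parents — two paths of length 2: r = 2·(1/2)^2 = 1/2).
r to a grandoffspring = 1/4 (two parent–offspring links: r = (1/2)^2 = 1/4).
r to a first cousin = 0.125 (first cousins share one grandparent pair — two paths of length 4: r = 2·(1/2)^4 = 1/8).
r to a half-niece or half-nephew = 0.125 (half-aunt/uncle↔niece/nephew: one path of length 3: r = (1/2)^3 = 1/8).
Summing one r·B term per recipient: 2·0.5·0.438 + 3·0.25·0.0335 + 2·0.125·0.201 + 1·0.125·0.373 = 0.56.
0.56 < 0.78: the indirect benefit is less than the cost.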